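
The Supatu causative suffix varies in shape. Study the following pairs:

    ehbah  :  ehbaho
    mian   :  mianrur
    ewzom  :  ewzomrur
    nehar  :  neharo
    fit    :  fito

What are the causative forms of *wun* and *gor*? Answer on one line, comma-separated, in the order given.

wunrur, goro

The suffix is conditioned by the final consonant: -rur when the stem ends in a nasal (*mian*, *ewzom*); -o when the stem ends in a non-nasal consonant (*ehbah*, *nehar*, *fit*).
*wun*: final consonant = /n/, a nasal → -rur → *wunrur*.
The final consonant of *gor* is /r/, which is non-nasal, so the suffix is -o, giving *goro*.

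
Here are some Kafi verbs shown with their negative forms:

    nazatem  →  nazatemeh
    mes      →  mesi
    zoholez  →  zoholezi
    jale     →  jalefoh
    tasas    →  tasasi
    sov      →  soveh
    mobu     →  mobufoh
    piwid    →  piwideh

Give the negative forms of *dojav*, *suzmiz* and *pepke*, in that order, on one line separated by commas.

dojaveh, suzmizi, pepkefoh

The suffix is conditioned by the final sound: -i when the stem ends in a sibilant (*mes*, *zoholez*, *tasas*); -eh when the stem ends in a non-sibilant consonant (*nazatem*, *sov*, *piwid*); -foh when the stem ends in a vowel (*jale*, *mobu*).
The final sound of *dojav* is /v/, which is a non-sibilant consonant, so the suffix is -eh, giving *dojaveh*.
Since the final sound of *suzmiz* is /z/ (a sibilant), it takes -i, giving *suzmizi*.
*pepke*: final sound = /e/, a vowel → -foh → *pepkefoh*.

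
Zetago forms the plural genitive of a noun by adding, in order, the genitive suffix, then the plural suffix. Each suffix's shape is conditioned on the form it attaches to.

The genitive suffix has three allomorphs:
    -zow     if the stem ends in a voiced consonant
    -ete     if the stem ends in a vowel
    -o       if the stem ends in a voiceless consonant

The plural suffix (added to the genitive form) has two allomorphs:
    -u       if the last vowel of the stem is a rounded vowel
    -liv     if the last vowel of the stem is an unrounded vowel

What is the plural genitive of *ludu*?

*ludu*: final sound = /u/, a vowel → -ete → *luduete*.
The genitive form *luduete*: last vowel = /e/, an unrounded vowel → -liv → *ludueteliv*.

ludueteliv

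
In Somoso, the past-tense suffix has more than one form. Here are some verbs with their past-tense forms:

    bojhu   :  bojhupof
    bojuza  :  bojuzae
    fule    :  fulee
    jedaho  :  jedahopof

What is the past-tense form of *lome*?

The suffix is conditioned by the last vowel: -pof when the last vowel of the stem is a rounded vowel (*bojhu*, *jedaho*); -e when the last vowel of the stem is an unrounded vowel (*bojuza*, *fule*).
Since the last vowel of *lome* is /e/ (an unrounded vowel), it takes -e, giving *lomee*.

lomee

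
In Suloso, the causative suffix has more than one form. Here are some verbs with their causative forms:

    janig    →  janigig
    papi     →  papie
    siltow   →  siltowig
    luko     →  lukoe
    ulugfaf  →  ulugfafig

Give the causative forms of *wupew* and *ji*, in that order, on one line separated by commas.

wupewig, jie

The alternation tracks the final sound of the stem — -ig when the stem ends in a consonant (*janig*, *siltow*, *ulugfaf*); -e when the stem ends in a vowel (*papi*, *luko*).
The final sound of *wupew* is /w/, which is a consonant, so the suffix is -ig, giving *wupewig*.
*ji*: final sound = /i/, a vowel → -e → *jie*.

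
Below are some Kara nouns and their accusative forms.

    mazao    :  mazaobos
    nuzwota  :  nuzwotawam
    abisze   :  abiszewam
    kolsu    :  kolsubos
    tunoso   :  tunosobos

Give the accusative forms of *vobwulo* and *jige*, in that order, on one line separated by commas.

vobwulobos, jigewam

The pattern is rounding harmony: -bos when the last vowel of the stem is a rounded vowel (*mazao*, *kolsu*, *tunoso*); -wam when the last vowel of the stem is an unrounded vowel (*nuzwota*, *abisze*).
*vobwulo*: last vowel = /o/, a rounded vowel → -bos → *vobwulobos*.
*jige* — last vowel /e/ (an unrounded vowel) → -wam → *jigewam*.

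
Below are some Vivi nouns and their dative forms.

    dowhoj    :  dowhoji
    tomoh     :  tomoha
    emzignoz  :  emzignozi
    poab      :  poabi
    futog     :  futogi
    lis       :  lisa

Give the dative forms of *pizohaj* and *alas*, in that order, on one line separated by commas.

Looking at the final consonant of each stem: -a when the stem ends in a voiceless consonant (*tomoh*, *lis*); -i when the stem ends in a voiced consonant (*dowhoj*, *emzignoz*, *poab*, *futog*).
The final consonant of *pizohaj* is /j/, which is voiced, so the suffix is -i, giving *pizohaji*.
*alas*: final consonant = /s/, voiceless → -a → *alasa*.

pizohaji, alasa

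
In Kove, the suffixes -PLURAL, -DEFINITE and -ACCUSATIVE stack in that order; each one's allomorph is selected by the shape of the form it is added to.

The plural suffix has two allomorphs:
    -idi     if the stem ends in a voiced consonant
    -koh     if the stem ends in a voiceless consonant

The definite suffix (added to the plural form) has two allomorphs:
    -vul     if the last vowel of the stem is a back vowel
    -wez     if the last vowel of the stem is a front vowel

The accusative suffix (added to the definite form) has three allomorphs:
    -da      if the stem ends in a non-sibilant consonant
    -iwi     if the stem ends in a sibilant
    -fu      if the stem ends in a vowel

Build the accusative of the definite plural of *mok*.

mokkohvulda

*mok* — final consonant /k/ (voiceless) → -koh → *mokkoh*.
Since the last vowel of the plural form *mokkoh* is /o/ (a back vowel), it takes -vul, giving *mokkohvul*.
The definite form *mokkohvul* — final sound /l/ (a non-sibilant consonant) → -da → *mokkohvulda*.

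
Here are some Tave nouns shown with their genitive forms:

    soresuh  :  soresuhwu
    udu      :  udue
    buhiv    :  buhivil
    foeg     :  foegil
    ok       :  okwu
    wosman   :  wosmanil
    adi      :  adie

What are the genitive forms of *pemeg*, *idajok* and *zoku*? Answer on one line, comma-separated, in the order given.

The suffix is conditioned by the final sound: -wu when the stem ends in a voiceless consonant (*soresuh*, *ok*); -il when the stem ends in a voiced consonant (*buhiv*, *foeg*, *wosman*); -e when the stem ends in a vowel (*udu*, *adi*).
Since the final sound of *pemeg* is /g/ (a voiced consonant), it takes -il, giving *pemegil*.
*idajok*: final sound = /k/, a voiceless consonant → -wu → *idajokwu*.
The final sound of *zoku* is /u/, which is a vowel, so the suffix is -e, giving *zokue*.

pemegil, idajokwu, zokue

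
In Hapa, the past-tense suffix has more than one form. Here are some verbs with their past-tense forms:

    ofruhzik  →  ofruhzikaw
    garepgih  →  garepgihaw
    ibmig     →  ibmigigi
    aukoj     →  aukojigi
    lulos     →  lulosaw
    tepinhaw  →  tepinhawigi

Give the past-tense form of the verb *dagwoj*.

The alternation tracks the final consonant of the stem — -aw when the stem ends in a voiceless consonant (*ofruhzik*, *garepgih*, *lulos*); -igi when the stem ends in a voiced consonant (*ibmig*, *aukoj*, *tepinhaw*).
*dagwoj* — final consonant /j/ (voiced) → -igi → *dagwojigi*.

dagwojigi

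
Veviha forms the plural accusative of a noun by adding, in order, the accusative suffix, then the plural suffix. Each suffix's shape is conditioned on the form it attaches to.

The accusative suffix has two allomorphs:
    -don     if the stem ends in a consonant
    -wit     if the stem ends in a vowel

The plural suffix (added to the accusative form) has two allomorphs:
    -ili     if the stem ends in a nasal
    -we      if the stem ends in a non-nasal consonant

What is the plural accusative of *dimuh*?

dimuhdonili

Since the final sound of *dimuh* is /h/ (a consonant), it takes -don, giving *dimuhdon*.
Since the final consonant of the accusative form *dimuhdon* is /n/ (a nasal), it takes -ili, giving *dimuhdonili*.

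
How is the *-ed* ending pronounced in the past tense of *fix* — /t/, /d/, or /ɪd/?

The stem *fix* ends in a voiceless consonant other than /t/.
The -ed suffix is realized as /ɪd/ after /t, d/; as /t/ after other voiceless consonants; and as /d/ after other voiced sounds.
So -ed on *fix* is pronounced /t/.

/t/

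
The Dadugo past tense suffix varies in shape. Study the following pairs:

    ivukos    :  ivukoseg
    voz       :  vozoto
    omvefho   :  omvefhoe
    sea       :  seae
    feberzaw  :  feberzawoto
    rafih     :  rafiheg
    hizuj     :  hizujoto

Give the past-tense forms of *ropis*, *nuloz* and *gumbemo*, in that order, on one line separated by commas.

ropiseg, nulozoto, gumbemoe

The suffix is conditioned by the final sound: -eg when the stem ends in a voiceless consonant (*ivukos*, *rafih*); -oto when the stem ends in a voiced consonant (*voz*, *feberzaw*, *hizuj*); -e when the stem ends in a vowel (*omvefho*, *sea*).
The final sound of *ropis* is /s/, which is a voiceless consonant, so the suffix is -eg, giving *ropiseg*.
Since the final sound of *nuloz* is /z/ (a voiced consonant), it takes -oto, giving *nulozoto*.
Since the final sound of *gumbemo* is /o/ (a vowel), it takes -e, giving *gumbemoe*.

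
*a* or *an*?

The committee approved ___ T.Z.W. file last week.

a

The indefinite article is chosen by the initial *sound* of the following word, not its spelling.
The initialism *T.Z.W.* is read letter by letter; the first letter, T, is pronounced /tiː/, which begins with a consonant sound.
So the article is *a*: The committee approved a T.Z.W. file last week.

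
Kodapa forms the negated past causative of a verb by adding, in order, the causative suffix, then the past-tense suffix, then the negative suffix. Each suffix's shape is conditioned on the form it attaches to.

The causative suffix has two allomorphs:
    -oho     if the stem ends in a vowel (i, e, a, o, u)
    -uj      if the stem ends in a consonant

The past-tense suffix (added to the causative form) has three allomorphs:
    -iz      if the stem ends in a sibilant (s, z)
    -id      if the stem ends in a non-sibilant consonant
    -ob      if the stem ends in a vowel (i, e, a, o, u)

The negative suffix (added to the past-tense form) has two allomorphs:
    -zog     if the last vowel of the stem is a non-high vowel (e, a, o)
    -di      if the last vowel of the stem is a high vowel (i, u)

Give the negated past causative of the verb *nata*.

Since the final sound of *nata* is /a/ (a vowel), it takes -oho, giving *nataoho*.
The causative form *nataoho*: final sound = /o/, a vowel → -ob → *nataohoob*.
The past-tense form *nataohoob* — last vowel /o/ (a non-high vowel) → -zog → *nataohoobzog*.

nataohoobzog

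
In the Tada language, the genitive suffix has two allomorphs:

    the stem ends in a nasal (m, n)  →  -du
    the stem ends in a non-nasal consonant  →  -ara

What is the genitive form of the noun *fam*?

*fam* — final consonant /m/ (a nasal) → -du → *famdu*.

famdu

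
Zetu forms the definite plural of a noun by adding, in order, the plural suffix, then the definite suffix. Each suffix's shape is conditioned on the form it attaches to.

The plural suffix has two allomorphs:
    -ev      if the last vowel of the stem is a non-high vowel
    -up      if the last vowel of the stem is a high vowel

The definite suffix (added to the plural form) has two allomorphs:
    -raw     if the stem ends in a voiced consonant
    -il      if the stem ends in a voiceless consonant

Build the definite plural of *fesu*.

The last vowel of *fesu* is /u/, which is a high vowel, so the plural suffix is -up, giving *fesuup*.
The final consonant of the plural form *fesuup* is /p/, which is voiceless, so the definite suffix is -il, giving *fesuupil*.

fesuupil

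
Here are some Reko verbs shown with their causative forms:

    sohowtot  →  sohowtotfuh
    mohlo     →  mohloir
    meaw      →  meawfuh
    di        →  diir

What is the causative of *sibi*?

sibiir

Looking at the final sound of each stem: -fuh when the stem ends in a consonant (*sohowtot*, *meaw*); -ir when the stem ends in a vowel (*mohlo*, *di*).
*sibi* — final sound /i/ (a vowel) → -ir → *sibiir*.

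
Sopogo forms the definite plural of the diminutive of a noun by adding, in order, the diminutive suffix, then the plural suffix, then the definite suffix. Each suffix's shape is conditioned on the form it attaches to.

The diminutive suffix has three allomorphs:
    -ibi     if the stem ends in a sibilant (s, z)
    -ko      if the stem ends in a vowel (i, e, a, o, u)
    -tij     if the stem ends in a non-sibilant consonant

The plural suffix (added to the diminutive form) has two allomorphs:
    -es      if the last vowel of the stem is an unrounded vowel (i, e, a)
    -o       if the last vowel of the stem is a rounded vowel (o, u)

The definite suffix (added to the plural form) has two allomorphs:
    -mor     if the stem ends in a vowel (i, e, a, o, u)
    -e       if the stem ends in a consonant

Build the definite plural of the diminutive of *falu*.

falukoomor

Since the final sound of *falu* is /u/ (a vowel), it takes -ko, giving *faluko*.
The diminutive form *faluko*: last vowel = /o/, a rounded vowel → -o → *falukoo*.
The final sound of the plural form *falukoo* is /o/, which is a vowel, so the definite suffix is -mor, giving *falukoomor*.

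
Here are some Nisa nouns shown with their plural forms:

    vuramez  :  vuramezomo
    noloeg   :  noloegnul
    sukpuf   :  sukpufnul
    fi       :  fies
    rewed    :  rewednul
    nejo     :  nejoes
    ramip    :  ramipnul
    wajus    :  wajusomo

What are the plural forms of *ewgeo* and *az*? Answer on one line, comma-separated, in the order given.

The pattern is sibilance of the final sound: -omo when the stem ends in a sibilant (*vuramez*, *wajus*); -nul when the stem ends in a non-sibilant consonant (*noloeg*, *sukpuf*, *rewed*, *ramip*); -es when the stem ends in a vowel (*fi*, *nejo*).
*ewgeo*: final sound = /o/, a vowel → -es → *ewgeoes*.
Since the final sound of *az* is /z/ (a sibilant), it takes -omo, giving *azomo*.

ewgeoes, azomo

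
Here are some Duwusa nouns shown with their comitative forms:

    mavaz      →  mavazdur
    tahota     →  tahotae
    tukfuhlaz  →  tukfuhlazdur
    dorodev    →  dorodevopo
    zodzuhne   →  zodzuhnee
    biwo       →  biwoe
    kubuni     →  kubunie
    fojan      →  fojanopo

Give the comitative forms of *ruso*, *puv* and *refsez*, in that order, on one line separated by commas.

The alternation tracks the final sound of the stem — -dur when the stem ends in a sibilant (*mavaz*, *tukfuhlaz*); -opo when the stem ends in a non-sibilant consonant (*dorodev*, *fojan*); -e when the stem ends in a vowel (*tahota*, *zodzuhne*, *biwo*, *kubuni*).
Since the final sound of *ruso* is /o/ (a vowel), it takes -e, giving *rusoe*.
Since the final sound of *puv* is /v/ (a non-sibilant consonant), it takes -opo, giving *puvopo*.
The final sound of *refsez* is /z/, which is a sibilant, so the suffix is -dur, giving *refsezdur*.

rusoe, puvopo, refsezdur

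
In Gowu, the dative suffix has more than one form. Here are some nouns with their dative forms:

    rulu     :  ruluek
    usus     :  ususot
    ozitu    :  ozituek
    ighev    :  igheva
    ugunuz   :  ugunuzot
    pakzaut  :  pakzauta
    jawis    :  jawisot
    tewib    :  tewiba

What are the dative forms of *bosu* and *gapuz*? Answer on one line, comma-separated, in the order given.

bosuek, gapuzot

Looking at the final sound of each stem: -ot when the stem ends in a sibilant (*usus*, *ugunuz*, *jawis*); -a when the stem ends in a non-sibilant consonant (*ighev*, *pakzaut*, *tewib*); -ek when the stem ends in a vowel (*rulu*, *ozitu*).
*bosu*: final sound = /u/, a vowel → -ek → *bosuek*.
*gapuz* — final sound /z/ (a sibilant) → -ot → *gapuzot*.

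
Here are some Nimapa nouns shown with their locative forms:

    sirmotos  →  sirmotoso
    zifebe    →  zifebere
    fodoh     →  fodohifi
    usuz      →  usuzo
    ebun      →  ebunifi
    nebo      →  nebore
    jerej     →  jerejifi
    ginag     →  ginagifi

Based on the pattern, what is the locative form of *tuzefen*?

The pattern is sibilance of the final sound: -o when the stem ends in a sibilant (*sirmotos*, *usuz*); -ifi when the stem ends in a non-sibilant consonant (*fodoh*, *ebun*, *jerej*, *ginag*); -re when the stem ends in a vowel (*zifebe*, *nebo*).
*tuzefen* — final sound /n/ (a non-sibilant consonant) → -ifi → *tuzefenifi*.

tuzefenifi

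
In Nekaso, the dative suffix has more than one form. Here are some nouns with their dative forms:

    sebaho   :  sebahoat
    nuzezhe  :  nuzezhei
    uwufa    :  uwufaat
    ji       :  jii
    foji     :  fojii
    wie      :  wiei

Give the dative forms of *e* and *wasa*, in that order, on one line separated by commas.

ei, wasaat

The suffix is conditioned by the last vowel: -i when the last vowel of the stem is a front vowel (*nuzezhe*, *ji*, *foji*, *wie*); -at when the last vowel of the stem is a back vowel (*sebaho*, *uwufa*).
The last vowel of *e* is /e/, which is a front vowel, so the suffix is -i, giving *ei*.
*wasa*: last vowel = /a/, a back vowel → -at → *wasaat*.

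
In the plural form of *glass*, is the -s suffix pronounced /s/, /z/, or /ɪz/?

/ɪz/

The stem *glass* ends in a sibilant (/s, z, ʃ, ʒ, tʃ, dʒ/).
The plural suffix surfaces as /ɪz/ after sibilants, /s/ after other voiceless consonants, and /z/ after other voiced sounds.
So the plural -s on *glass* is pronounced /ɪz/.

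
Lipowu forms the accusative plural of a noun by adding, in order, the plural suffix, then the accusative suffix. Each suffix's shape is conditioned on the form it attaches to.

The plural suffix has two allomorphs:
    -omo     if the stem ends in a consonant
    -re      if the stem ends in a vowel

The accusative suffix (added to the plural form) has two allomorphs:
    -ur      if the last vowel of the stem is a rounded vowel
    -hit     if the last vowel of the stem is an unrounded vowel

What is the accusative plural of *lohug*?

lohugomour

*lohug*: final sound = /g/, a consonant → -omo → *lohugomo*.
The last vowel of the plural form *lohugomo* is /o/, which is a rounded vowel, so the accusative suffix is -ur, giving *lohugomour*.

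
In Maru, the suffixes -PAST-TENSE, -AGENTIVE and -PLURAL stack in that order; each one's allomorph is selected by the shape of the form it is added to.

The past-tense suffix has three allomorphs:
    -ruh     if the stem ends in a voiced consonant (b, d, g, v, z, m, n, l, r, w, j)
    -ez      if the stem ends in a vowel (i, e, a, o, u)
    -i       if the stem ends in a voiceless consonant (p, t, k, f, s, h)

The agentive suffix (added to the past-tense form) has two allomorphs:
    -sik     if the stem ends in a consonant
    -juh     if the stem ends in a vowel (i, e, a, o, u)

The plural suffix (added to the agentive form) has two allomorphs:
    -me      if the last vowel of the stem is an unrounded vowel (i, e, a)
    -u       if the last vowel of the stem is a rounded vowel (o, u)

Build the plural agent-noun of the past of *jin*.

Since the final sound of *jin* is /n/ (a voiced consonant), it takes -ruh, giving *jinruh*.
The past-tense form *jinruh* — final sound /h/ (a consonant) → -sik → *jinruhsik*.
The last vowel of the agentive form *jinruhsik* is /i/, which is an unrounded vowel, so the plural suffix is -me, giving *jinruhsikme*.

jinruhsikme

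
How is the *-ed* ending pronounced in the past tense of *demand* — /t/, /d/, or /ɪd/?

/ɪd/

The stem *demand* ends in /t/ or /d/.
The -ed suffix is realized as /ɪd/ after /t, d/; as /t/ after other voiceless consonants; and as /d/ after other voiced sounds.
So -ed on *demand* is pronounced /ɪd/.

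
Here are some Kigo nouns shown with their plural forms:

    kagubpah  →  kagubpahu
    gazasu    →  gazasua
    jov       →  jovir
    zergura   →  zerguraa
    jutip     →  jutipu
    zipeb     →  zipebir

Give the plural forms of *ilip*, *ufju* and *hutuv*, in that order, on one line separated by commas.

ilipu, ufjua, hutuvir

The alternation tracks the final sound of the stem — -u when the stem ends in a voiceless consonant (*kagubpah*, *jutip*); -ir when the stem ends in a voiced consonant (*jov*, *zipeb*); -a when the stem ends in a vowel (*gazasu*, *zergura*).
*ilip* — final sound /p/ (a voiceless consonant) → -u → *ilipu*.
Since the final sound of *ufju* is /u/ (a vowel), it takes -a, giving *ufjua*.
The final sound of *hutuv* is /v/, which is a voiced consonant, so the suffix is -ir, giving *hutuvir*.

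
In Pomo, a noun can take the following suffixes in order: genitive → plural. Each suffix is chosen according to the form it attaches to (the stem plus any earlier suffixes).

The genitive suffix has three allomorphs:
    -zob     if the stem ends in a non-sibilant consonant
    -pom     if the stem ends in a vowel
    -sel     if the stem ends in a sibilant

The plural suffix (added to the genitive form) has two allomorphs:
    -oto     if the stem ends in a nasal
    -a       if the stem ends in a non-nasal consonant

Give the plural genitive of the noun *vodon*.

vodonzoba

*vodon* — final sound /n/ (a non-sibilant consonant) → -zob → *vodonzob*.
The final consonant of the genitive form *vodonzob* is /b/, which is non-nasal, so the plural suffix is -a, giving *vodonzoba*.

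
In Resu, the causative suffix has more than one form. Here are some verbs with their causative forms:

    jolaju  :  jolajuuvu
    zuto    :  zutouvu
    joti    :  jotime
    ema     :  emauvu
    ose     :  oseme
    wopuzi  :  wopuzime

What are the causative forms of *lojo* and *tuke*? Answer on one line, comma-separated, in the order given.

Looking at the last vowel of each stem: -me when the last vowel of the stem is a front vowel (*joti*, *ose*, *wopuzi*); -uvu when the last vowel of the stem is a back vowel (*jolaju*, *zuto*, *ema*).
*lojo* — last vowel /o/ (a back vowel) → -uvu → *lojouvu*.
*tuke*: last vowel = /e/, a front vowel → -me → *tukeme*.

lojouvu, tukeme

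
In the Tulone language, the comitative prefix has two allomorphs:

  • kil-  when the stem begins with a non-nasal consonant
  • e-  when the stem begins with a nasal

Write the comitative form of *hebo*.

kilhebo

Since the first consonant of *hebo* is /h/ (non-nasal), it takes kil-, giving *kilhebo*.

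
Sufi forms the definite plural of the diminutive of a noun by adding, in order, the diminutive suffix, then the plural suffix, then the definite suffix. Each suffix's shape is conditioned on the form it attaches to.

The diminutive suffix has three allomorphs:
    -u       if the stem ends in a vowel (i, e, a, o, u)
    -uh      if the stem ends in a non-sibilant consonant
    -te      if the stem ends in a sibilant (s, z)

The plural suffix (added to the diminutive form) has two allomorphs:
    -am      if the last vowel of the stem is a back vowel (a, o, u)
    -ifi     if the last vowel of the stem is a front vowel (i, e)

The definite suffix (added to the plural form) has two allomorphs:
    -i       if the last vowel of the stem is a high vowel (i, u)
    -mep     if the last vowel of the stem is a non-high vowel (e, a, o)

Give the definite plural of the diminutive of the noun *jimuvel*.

jimuveluhammep

Since the final sound of *jimuvel* is /l/ (a non-sibilant consonant), it takes -uh, giving *jimuveluh*.
The last vowel of the diminutive form *jimuveluh* is /u/, which is a back vowel, so the plural suffix is -am, giving *jimuveluham*.
The last vowel of the plural form *jimuveluham* is /a/, which is a non-high vowel, so the definite suffix is -mep, giving *jimuveluhammep*.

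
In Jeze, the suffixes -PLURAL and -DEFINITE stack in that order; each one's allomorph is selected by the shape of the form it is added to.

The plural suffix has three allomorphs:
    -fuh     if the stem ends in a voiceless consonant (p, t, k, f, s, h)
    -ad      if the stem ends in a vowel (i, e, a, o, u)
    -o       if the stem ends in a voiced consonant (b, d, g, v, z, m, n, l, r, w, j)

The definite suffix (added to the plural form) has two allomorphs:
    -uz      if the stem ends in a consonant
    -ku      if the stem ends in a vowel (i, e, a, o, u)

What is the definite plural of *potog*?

Since the final sound of *potog* is /g/ (a voiced consonant), it takes -o, giving *potogo*.
The plural form *potogo*: final sound = /o/, a vowel → -ku → *potogoku*.

potogoku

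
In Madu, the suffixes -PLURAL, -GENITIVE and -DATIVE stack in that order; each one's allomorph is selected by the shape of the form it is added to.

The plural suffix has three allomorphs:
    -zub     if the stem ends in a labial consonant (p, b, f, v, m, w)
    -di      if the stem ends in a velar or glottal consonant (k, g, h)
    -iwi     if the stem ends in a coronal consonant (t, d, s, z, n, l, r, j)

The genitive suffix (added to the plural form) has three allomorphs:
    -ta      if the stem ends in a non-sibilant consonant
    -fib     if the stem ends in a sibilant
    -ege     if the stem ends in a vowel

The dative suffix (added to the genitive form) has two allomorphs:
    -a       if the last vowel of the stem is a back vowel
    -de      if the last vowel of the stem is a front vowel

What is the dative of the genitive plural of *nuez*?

nueziwiegede

The final consonant of *nuez* is /z/, which is coronal, so the plural suffix is -iwi, giving *nueziwi*.
The final sound of the plural form *nueziwi* is /i/, which is a vowel, so the genitive suffix is -ege, giving *nueziwiege*.
The genitive form *nueziwiege* — last vowel /e/ (a front vowel) → -de → *nueziwiegede*.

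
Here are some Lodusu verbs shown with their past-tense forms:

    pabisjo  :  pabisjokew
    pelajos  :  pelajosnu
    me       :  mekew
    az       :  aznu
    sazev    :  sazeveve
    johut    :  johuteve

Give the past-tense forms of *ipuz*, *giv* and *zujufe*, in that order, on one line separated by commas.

ipuznu, giveve, zujufekew

The pattern is sibilance of the final sound: -nu when the stem ends in a sibilant (*pelajos*, *az*); -eve when the stem ends in a non-sibilant consonant (*sazev*, *johut*); -kew when the stem ends in a vowel (*pabisjo*, *me*).
The final sound of *ipuz* is /z/, which is a sibilant, so the suffix is -nu, giving *ipuznu*.
*giv*: final sound = /v/, a non-sibilant consonant → -eve → *giveve*.
*zujufe*: final sound = /e/, a vowel → -kew → *zujufekew*.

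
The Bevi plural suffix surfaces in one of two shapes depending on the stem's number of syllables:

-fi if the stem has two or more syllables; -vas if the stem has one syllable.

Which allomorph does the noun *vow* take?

-vas

*vow* (one syllable) → -vas.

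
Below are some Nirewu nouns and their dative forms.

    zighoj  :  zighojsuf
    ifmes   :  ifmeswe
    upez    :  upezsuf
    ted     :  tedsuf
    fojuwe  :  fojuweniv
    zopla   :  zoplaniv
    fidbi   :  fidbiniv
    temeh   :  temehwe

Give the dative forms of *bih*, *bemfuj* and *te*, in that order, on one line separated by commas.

bihwe, bemfujsuf, teniv

The suffix is conditioned by the final sound: -we when the stem ends in a voiceless consonant (*ifmes*, *temeh*); -suf when the stem ends in a voiced consonant (*zighoj*, *upez*, *ted*); -niv when the stem ends in a vowel (*fojuwe*, *zopla*, *fidbi*).
Since the final sound of *bih* is /h/ (a voiceless consonant), it takes -we, giving *bihwe*.
*bemfuj*: final sound = /j/, a voiced consonant → -suf → *bemfujsuf*.
*te*: final sound = /e/, a vowel → -niv → *teniv*.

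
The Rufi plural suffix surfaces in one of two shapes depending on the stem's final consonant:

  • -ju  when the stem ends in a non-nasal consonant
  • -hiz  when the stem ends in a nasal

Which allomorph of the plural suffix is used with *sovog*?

Since the final consonant of *sovog* is /g/ (non-nasal), it takes -ju.

-ju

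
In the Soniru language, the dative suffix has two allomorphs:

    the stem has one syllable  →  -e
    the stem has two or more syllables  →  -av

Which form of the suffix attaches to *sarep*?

-av

*sarep* (2 syllables) → -av.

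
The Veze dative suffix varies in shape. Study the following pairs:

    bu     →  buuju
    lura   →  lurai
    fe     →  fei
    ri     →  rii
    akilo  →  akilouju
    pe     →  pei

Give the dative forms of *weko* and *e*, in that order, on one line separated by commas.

wekouju, ei

The pattern is rounding harmony: -uju when the last vowel of the stem is a rounded vowel (*bu*, *akilo*); -i when the last vowel of the stem is an unrounded vowel (*lura*, *fe*, *ri*, *pe*).
The last vowel of *weko* is /o/, which is a rounded vowel, so the suffix is -uju, giving *wekouju*.
Since the last vowel of *e* is /e/ (an unrounded vowel), it takes -i, giving *ei*.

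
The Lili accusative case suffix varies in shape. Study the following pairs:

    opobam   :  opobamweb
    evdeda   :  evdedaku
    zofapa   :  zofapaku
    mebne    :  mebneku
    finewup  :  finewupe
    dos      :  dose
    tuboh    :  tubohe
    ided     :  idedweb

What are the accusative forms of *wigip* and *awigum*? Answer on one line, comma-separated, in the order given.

The suffix is conditioned by the final sound: -e when the stem ends in a voiceless consonant (*finewup*, *dos*, *tuboh*); -web when the stem ends in a voiced consonant (*opobam*, *ided*); -ku when the stem ends in a vowel (*evdeda*, *zofapa*, *mebne*).
*wigip*: final sound = /p/, a voiceless consonant → -e → *wigipe*.
*awigum*: final sound = /m/, a voiced consonant → -web → *awigumweb*.

wigipe, awigumweb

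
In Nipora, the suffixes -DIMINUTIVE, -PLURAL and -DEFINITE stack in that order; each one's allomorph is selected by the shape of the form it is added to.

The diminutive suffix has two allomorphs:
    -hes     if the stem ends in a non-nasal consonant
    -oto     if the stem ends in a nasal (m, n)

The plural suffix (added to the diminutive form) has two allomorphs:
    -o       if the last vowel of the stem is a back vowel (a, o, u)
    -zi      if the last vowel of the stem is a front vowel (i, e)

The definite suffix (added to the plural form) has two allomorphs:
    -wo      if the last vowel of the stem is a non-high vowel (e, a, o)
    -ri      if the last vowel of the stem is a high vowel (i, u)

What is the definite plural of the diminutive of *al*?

alhesziri

Since the final consonant of *al* is /l/ (non-nasal), it takes -hes, giving *alhes*.
Since the last vowel of the diminutive form *alhes* is /e/ (a front vowel), it takes -zi, giving *alheszi*.
The plural form *alheszi*: last vowel = /i/, a high vowel → -ri → *alhesziri*.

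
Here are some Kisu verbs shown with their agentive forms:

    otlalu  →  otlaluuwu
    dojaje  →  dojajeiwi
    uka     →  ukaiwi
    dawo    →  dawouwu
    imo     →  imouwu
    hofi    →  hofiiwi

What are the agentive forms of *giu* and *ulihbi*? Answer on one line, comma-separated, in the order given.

Looking at the last vowel of each stem: -uwu when the last vowel of the stem is a rounded vowel (*otlalu*, *dawo*, *imo*); -iwi when the last vowel of the stem is an unrounded vowel (*dojaje*, *uka*, *hofi*).
The last vowel of *giu* is /u/, which is a rounded vowel, so the suffix is -uwu, giving *giuuwu*.
*ulihbi* — last vowel /i/ (an unrounded vowel) → -iwi → *ulihbiiwi*.

giuuwu, ulihbiiwi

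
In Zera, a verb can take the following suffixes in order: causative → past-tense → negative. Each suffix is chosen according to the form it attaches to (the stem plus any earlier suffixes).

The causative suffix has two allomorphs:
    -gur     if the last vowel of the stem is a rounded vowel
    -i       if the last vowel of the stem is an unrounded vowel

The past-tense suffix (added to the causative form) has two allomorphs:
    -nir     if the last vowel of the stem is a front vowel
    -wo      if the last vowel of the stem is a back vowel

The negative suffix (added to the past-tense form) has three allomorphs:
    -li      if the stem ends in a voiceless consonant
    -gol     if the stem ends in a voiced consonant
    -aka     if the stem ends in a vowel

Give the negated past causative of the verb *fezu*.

Since the last vowel of *fezu* is /u/ (a rounded vowel), it takes -gur, giving *fezugur*.
The causative form *fezugur* — last vowel /u/ (a back vowel) → -wo → *fezugurwo*.
The past-tense form *fezugurwo*: final sound = /o/, a vowel → -aka → *fezugurwoaka*.

fezugurwoaka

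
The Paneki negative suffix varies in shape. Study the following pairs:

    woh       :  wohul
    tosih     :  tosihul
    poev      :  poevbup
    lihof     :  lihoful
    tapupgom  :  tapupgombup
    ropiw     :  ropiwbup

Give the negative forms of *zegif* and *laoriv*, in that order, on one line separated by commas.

The alternation tracks the final consonant of the stem — -ul when the stem ends in a voiceless consonant (*woh*, *tosih*, *lihof*); -bup when the stem ends in a voiced consonant (*poev*, *tapupgom*, *ropiw*).
*zegif* — final consonant /f/ (voiceless) → -ul → *zegiful*.
*laoriv* — final consonant /v/ (voiced) → -bup → *laorivbup*.

zegiful, laorivbup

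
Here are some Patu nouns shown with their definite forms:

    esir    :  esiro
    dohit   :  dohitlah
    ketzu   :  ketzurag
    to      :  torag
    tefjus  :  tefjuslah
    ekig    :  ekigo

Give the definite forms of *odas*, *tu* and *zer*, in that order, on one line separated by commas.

odaslah, turag, zero

The pattern is voicing of the final sound: -lah when the stem ends in a voiceless consonant (*dohit*, *tefjus*); -o when the stem ends in a voiced consonant (*esir*, *ekig*); -rag when the stem ends in a vowel (*ketzu*, *to*).
The final sound of *odas* is /s/, which is a voiceless consonant, so the suffix is -lah, giving *odaslah*.
The final sound of *tu* is /u/, which is a vowel, so the suffix is -rag, giving *turag*.
*zer*: final sound = /r/, a voiced consonant → -o → *zero*.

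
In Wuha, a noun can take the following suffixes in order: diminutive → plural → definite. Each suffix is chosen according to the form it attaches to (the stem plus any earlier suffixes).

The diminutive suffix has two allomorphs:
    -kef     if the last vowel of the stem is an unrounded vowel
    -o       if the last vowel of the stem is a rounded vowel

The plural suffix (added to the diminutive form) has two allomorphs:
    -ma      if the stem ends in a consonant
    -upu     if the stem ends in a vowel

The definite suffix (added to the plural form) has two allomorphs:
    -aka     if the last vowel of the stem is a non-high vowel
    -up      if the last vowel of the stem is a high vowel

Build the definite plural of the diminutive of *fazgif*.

fazgifkefmaaka

Since the last vowel of *fazgif* is /i/ (an unrounded vowel), it takes -kef, giving *fazgifkef*.
The diminutive form *fazgifkef* — final sound /f/ (a consonant) → -ma → *fazgifkefma*.
The plural form *fazgifkefma* — last vowel /a/ (a non-high vowel) → -aka → *fazgifkefmaaka*.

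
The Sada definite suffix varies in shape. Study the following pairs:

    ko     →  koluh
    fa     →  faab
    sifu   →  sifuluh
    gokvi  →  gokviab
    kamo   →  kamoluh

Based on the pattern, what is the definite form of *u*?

uluh

The suffix is conditioned by the last vowel: -luh when the last vowel of the stem is a rounded vowel (*ko*, *sifu*, *kamo*); -ab when the last vowel of the stem is an unrounded vowel (*fa*, *gokvi*).
The last vowel of *u* is /u/, which is a rounded vowel, so the suffix is -luh, giving *uluh*.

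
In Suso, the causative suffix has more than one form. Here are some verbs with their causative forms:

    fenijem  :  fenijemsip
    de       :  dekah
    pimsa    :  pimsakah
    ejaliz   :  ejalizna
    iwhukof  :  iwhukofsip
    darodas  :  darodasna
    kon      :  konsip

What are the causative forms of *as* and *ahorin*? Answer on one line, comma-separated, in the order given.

The pattern is sibilance of the final sound: -na when the stem ends in a sibilant (*ejaliz*, *darodas*); -sip when the stem ends in a non-sibilant consonant (*fenijem*, *iwhukof*, *kon*); -kah when the stem ends in a vowel (*de*, *pimsa*).
The final sound of *as* is /s/, which is a sibilant, so the suffix is -na, giving *asna*.
Since the final sound of *ahorin* is /n/ (a non-sibilant consonant), it takes -sip, giving *ahorinsip*.

asna, ahorinsip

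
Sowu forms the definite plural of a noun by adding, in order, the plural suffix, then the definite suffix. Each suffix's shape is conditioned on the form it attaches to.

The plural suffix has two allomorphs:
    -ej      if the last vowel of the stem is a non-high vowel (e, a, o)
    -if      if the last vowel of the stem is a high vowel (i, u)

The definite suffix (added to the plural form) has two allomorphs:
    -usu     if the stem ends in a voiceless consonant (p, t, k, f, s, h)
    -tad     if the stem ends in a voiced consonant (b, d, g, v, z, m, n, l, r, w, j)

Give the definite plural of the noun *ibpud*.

ibpudifusu

The last vowel of *ibpud* is /u/, which is a high vowel, so the plural suffix is -if, giving *ibpudif*.
Since the final consonant of the plural form *ibpudif* is /f/ (voiceless), it takes -usu, giving *ibpudifusu*.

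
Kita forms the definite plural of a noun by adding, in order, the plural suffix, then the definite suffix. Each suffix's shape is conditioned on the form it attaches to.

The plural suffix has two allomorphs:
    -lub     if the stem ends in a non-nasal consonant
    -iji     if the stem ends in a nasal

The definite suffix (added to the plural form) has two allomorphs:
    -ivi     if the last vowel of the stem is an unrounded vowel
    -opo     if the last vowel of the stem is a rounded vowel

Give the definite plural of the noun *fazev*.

fazevlubopo

*fazev*: final consonant = /v/, non-nasal → -lub → *fazevlub*.
Since the last vowel of the plural form *fazevlub* is /u/ (a rounded vowel), it takes -opo, giving *fazevlubopo*.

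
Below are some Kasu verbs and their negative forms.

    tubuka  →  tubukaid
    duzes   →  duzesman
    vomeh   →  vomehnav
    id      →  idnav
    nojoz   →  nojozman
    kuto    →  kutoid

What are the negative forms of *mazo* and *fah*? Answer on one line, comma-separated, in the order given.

mazoid, fahnav

The suffix is conditioned by the final sound: -man when the stem ends in a sibilant (*duzes*, *nojoz*); -nav when the stem ends in a non-sibilant consonant (*vomeh*, *id*); -id when the stem ends in a vowel (*tubuka*, *kuto*).
*mazo*: final sound = /o/, a vowel → -id → *mazoid*.
*fah*: final sound = /h/, a non-sibilant consonant → -nav → *fahnav*.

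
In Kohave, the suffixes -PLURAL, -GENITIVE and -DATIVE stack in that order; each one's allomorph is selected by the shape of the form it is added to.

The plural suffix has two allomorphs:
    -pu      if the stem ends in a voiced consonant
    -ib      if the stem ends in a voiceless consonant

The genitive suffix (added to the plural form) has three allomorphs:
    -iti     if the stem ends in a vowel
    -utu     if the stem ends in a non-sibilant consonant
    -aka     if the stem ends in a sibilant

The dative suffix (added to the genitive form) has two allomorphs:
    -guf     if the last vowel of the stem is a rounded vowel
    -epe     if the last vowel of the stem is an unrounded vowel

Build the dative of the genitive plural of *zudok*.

*zudok*: final consonant = /k/, voiceless → -ib → *zudokib*.
The plural form *zudokib* — final sound /b/ (a non-sibilant consonant) → -utu → *zudokibutu*.
The last vowel of the genitive form *zudokibutu* is /u/, which is a rounded vowel, so the dative suffix is -guf, giving *zudokibutuguf*.

zudokibutuguf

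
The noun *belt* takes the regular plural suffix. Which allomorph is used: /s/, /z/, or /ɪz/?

/s/

The stem *belt* ends in a voiceless non-sibilant consonant.
The plural suffix surfaces as /ɪz/ after sibilants, /s/ after other voiceless consonants, and /z/ after other voiced sounds.
So the plural -s on *belt* is pronounced /s/.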